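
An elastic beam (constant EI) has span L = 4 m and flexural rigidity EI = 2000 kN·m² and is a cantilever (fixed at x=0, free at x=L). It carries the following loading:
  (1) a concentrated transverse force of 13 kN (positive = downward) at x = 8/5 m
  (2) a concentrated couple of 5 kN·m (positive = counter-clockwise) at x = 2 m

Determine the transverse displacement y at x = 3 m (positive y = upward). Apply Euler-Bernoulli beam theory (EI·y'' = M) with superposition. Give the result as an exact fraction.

y(3) = -1973/187500 m

Load 1 — point force P=13 kN at a=8/5 m (b=L-a=12/5):
  y_1 = -Pa²(3x-a)/(6EI)  [x>a] = -13·(8/5)²·(3·3-(8/5))/(6·2000) = -962/46875 m
Load 2 — applied couple M₀=5 kN·m at a=2 m (b=L-a=2):
  y_2 = M₀a(2x-a)/(2EI)  [x>a] = 5·2·(2·3-2)/(2·2000) = 1/100 m
Superposition: y = Σ y_i = -1973/187500 m ≈ -0.010523 m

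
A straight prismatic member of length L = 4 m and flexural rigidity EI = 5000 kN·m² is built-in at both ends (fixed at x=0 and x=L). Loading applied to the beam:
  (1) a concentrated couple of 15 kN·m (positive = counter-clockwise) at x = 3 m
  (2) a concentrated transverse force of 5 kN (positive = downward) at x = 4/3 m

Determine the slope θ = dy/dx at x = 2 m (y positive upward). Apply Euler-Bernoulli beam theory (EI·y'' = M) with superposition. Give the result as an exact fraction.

θ(2) = -49/432000 rad

Load 1 — applied couple M₀=15 kN·m at a=3 m (b=L-a=1):
  θ_1 = (R_Ax²/2 - M_Ax)/EI  [x≤a] with R_A=135/32, M_A=75/16 = ((135/32)·2²/2 - (75/16)·2)/5000 = -3/16000 rad
Load 2 — point force P=5 kN at a=4/3 m (b=L-a=8/3):
  θ_2 = Pa²(L-x)(2bL-(3b+a)(L-x))/(2L³EI)  [x>a] = 5·(4/3)²·(4-2)·(2·(8/3)·4-(3·(8/3)+(4/3))·(4-2))/(2·4³·5000) = 1/13500 rad
Superposition: θ = Σ θ_i = -49/432000 rad ≈ -0.000113 rad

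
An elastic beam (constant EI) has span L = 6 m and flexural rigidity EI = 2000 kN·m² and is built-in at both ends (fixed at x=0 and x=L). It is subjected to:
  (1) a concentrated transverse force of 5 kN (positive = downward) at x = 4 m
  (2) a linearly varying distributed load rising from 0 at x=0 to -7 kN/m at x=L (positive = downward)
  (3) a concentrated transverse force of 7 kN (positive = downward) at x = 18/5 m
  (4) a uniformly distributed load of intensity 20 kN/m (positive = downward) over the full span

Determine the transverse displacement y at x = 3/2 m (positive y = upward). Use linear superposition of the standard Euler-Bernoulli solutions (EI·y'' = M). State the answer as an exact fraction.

y(3/2) = -56693/3072000 m

Load 1 — point force P=5 kN at a=4 m (b=L-a=2):
  y_1 = -Pb²x²(3aL-(3a+b)x)/(6L³EI)  [x≤a] = -5·2²·(3/2)²·(3·4·6-(3·4+2)·(3/2))/(6·6³·2000) = -17/19200 m
Load 2 — triangular load w₀=-7 kN/m (0→w₀ over full span):
  y_2 = -w₀x²(L-x)²(x+2L)/(120LEI) = -(-7)·(3/2)²·(6-(3/2))²·((3/2)+2·6)/(120·6·2000) = 15309/5120000 m
Load 3 — point force P=7 kN at a=18/5 m (b=L-a=12/5):
  y_3 = -Pb²x²(3aL-(3a+b)x)/(6L³EI)  [x≤a] = -7·(12/5)²·(3/2)²·(3·(18/5)·6-(3·(18/5)+(12/5))·(3/2))/(6·6³·2000) = -63/40000 m
Load 4 — uniform load w=20 kN/m over full span:
  y_4 = -wx²(L-x)²/(24EI) = -20·(3/2)²·(6-(3/2))²/(24·2000) = -243/12800 m
Superposition: y = Σ y_i = -56693/3072000 m ≈ -0.018455 m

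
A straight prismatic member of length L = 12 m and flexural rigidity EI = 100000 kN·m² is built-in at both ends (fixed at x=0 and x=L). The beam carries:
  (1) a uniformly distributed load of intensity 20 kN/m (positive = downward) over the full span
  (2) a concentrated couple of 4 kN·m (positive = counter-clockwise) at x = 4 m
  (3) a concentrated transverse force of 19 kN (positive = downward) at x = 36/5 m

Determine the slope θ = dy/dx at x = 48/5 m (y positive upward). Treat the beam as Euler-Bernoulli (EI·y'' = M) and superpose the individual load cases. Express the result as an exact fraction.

Load 1 — uniform load w=20 kN/m over full span:
  θ_1 = -wx(L-x)(L-2x)/(12EI) = -20·(48/5)·(12-(48/5))·(12-2·(48/5))/(12·100000) = 216/78125 rad
Load 2 — applied couple M₀=4 kN·m at a=4 m (b=L-a=8):
  θ_2 = (R_Ax²/2 - M_Ax - M₀(x-a))/EI  [x>a] with R_A=4/9, M_A=0 = ((4/9)·(48/5)²/2 - 0·(48/5) - 4·((48/5)-4))/100000 = -3/156250 rad
Load 3 — point force P=19 kN at a=36/5 m (b=L-a=24/5):
  θ_3 = Pa²(L-x)(2bL-(3b+a)(L-x))/(2L³EI)  [x>a] = 19·(36/5)²·(12-(48/5))·(2·(24/5)·12-(3·(24/5)+(36/5))·(12-(48/5)))/(2·12³·100000) = 16929/39062500 rad
Superposition: θ = Σ θ_i = 124179/39062500 rad ≈ 0.003179 rad

θ(48/5) = 124179/39062500 rad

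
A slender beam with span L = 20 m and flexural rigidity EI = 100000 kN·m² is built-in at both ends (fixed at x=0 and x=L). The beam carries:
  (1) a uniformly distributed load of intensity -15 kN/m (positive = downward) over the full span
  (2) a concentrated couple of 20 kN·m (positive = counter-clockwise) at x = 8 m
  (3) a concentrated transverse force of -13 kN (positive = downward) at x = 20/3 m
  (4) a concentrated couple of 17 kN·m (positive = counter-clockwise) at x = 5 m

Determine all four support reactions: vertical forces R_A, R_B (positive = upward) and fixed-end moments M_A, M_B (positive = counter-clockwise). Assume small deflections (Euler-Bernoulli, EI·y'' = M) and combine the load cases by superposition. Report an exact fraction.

R_A = -3396241/21600 kN, M_A = -1164901/2160 kN·m, R_B = -3364559/21600 kN, M_B = 1146899/2160 kN·m

Load 1 — uniform load w=-15 kN/m over full span:
  R_A = wL/2 = (-15)·20/2 = -150 kN
  M_A = wL²/12 = (-15)·20²/12 = -500 kN·m
  R_B = wL/2 = (-15)·20/2 = -150 kN
  M_B = -wL²/12 = -(-15)·20²/12 = 500 kN·m
Load 2 — applied couple M₀=20 kN·m at a=8 m (b=L-a=12):
  R_A = 6M₀ab/L³ = 6·20·8·12/20³ = 36/25 kN
  M_A = M₀b(2a-b)/L² = 20·12·(2·8-12)/20² = 12/5 kN·m
  R_B = -6M₀ab/L³ = -6·20·8·12/20³ = -36/25 kN
  M_B = M₀a(2b-a)/L² = 20·8·(2·12-8)/20² = 32/5 kN·m
Load 3 — point force P=-13 kN at a=20/3 m (b=L-a=40/3):
  R_A = Pb²(3a+b)/L³ = (-13)·(40/3)²·(3·(20/3)+(40/3))/20³ = -260/27 kN
  M_A = Pab²/L² = (-13)·(20/3)·(40/3)²/20² = -1040/27 kN·m
  R_B = Pa²(a+3b)/L³ = (-13)·(20/3)²·((20/3)+3·(40/3))/20³ = -91/27 kN
  M_B = -Pa²b/L² = -(-13)·(20/3)²·(40/3)/20² = 520/27 kN·m
Load 4 — applied couple M₀=17 kN·m at a=5 m (b=L-a=15):
  R_A = 6M₀ab/L³ = 6·17·5·15/20³ = 153/160 kN
  M_A = M₀b(2a-b)/L² = 17·15·(2·5-15)/20² = -51/16 kN·m
  R_B = -6M₀ab/L³ = -6·17·5·15/20³ = -153/160 kN
  M_B = M₀a(2b-a)/L² = 17·5·(2·15-5)/20² = 85/16 kN·m
Superposition: R_A = -3396241/21600 kN, M_A = -1164901/2160 kN·m, R_B = -3364559/21600 kN, M_B = 1146899/2160 kN·m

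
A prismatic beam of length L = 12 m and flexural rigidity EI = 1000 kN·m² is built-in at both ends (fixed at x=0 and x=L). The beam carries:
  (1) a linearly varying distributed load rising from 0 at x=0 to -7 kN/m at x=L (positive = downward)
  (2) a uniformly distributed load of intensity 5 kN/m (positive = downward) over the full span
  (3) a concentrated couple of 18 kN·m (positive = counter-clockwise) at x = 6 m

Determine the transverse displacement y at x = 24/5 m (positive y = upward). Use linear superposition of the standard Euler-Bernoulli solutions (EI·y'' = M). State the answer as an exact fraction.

Load 1 — triangular load w₀=-7 kN/m (0→w₀ over full span):
  y_1 = -w₀x²(L-x)²(x+2L)/(120LEI) = -(-7)·(24/5)²·(12-(24/5))²·((24/5)+2·12)/(120·12·1000) = 326592/1953125 m
Load 2 — uniform load w=5 kN/m over full span:
  y_2 = -wx²(L-x)²/(24EI) = -5·(24/5)²·(12-(24/5))²/(24·1000) = -3888/15625 m
Load 3 — applied couple M₀=18 kN·m at a=6 m (b=L-a=6):
  y_3 = (R_Ax³/6 - M_Ax²/2)/EI  [x≤a] with R_A=9/4, M_A=9/2 = ((9/4)·(24/5)³/6 - (9/2)·(24/5)²/2)/1000 = -162/15625 m
Superposition: y = Σ y_i = -179658/1953125 m ≈ -0.091985 m

y(24/5) = -179658/1953125 m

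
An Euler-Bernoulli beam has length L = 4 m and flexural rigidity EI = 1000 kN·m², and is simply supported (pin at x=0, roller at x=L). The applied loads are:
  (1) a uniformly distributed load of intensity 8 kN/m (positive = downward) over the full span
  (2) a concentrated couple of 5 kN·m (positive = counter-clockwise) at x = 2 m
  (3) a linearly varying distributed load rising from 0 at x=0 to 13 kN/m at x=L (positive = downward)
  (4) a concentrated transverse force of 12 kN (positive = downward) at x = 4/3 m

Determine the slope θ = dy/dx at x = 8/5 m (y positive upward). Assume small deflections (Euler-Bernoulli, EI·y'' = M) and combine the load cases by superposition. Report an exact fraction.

Load 1 — uniform load w=8 kN/m over full span:
  θ_1 = -w(L³-6Lx²+4x³)/(24EI) = -8·(4³-6·4·(8/5)²+4·(8/5)³)/(24·1000) = -296/46875 rad
Load 2 — applied couple M₀=5 kN·m at a=2 m (b=L-a=2):
  θ_2 = (M₀x²/(2L)+C₁)/EI  [x≤a] with C₁=M₀(3b²-L²)/(6L)=-5/6 = (5·(8/5)²/(2·4)+(-5/6))/1000 = 23/30000 rad
Load 3 — triangular load w₀=13 kN/m (0→w₀ over full span):
  θ_3 = -w₀(7L⁴-30L²x²+15x⁴)/(360LEI) = -13·(7·4⁴-30·4²·(8/5)²+15·(8/5)⁴)/(360·4·1000) = -4199/703125 rad
Load 4 — point force P=12 kN at a=4/3 m (b=L-a=8/3):
  θ_4 = -Pa(2L²-6Lx+3x²+a²)/(6LEI)  [x>a] = -12·(4/3)·(2·4²-6·4·(8/5)+3·(8/5)²+(4/3)²)/(6·4·1000) = -172/84375 rad
Superposition: θ = Σ θ_i = -457597/33750000 rad ≈ -0.013558 rad

θ(8/5) = -457597/33750000 rad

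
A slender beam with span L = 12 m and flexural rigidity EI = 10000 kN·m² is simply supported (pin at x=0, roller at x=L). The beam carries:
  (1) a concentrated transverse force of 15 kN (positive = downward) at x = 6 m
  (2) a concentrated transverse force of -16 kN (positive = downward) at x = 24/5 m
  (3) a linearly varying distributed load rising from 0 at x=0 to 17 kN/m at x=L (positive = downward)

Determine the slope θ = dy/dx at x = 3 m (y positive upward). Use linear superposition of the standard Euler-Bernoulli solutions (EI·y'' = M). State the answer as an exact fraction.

Load 1 — point force P=15 kN at a=6 m (b=L-a=6):
  θ_1 = -Pb(L²-b²-3x²)/(6LEI)  [x≤a] = -15·6·(12²-6²-3·3²)/(6·12·10000) = -81/8000 rad
Load 2 — point force P=-16 kN at a=24/5 m (b=L-a=36/5):
  θ_2 = -Pb(L²-b²-3x²)/(6LEI)  [x≤a] = -(-16)·(36/5)·(12²-(36/5)²-3·3²)/(6·12·10000) = 1629/156250 rad
Load 3 — triangular load w₀=17 kN/m (0→w₀ over full span):
  θ_3 = -w₀(7L⁴-30L²x²+15x⁴)/(360LEI) = -17·(7·12⁴-30·12²·3²+15·3⁴)/(360·12·10000) = -67677/1600000 rad
Superposition: θ = Σ θ_i = -1679901/40000000 rad ≈ -0.041998 rad

θ(3) = -1679901/40000000 rad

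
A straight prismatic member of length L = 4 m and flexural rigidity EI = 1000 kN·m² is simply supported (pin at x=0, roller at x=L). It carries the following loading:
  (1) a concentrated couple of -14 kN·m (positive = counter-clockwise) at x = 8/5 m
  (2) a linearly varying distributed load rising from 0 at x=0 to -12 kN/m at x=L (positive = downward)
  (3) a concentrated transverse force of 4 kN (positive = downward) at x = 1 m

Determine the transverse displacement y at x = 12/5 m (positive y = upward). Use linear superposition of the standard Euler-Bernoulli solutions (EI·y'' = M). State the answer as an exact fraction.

y(12/5) = 125453/11718750 m

Load 1 — applied couple M₀=-14 kN·m at a=8/5 m (b=L-a=12/5):
  y_1 = (M₀x³/(6L)-M₀(x-a)²/2+C₁x)/EI  [x>a] with C₁=M₀(3b²-L²)/(6L)=-56/75 = ((-14)·(12/5)³/(6·4)-(-14)·((12/5)-(8/5))²/2+(-56/75)·(12/5))/1000 = -84/15625 m
Load 2 — triangular load w₀=-12 kN/m (0→w₀ over full span):
  y_2 = -w₀x(7L⁴-10L²x²+3x⁴)/(360LEI) = -(-12)·(12/5)·(7·4⁴-10·4²·(12/5)²+3·(12/5)⁴)/(360·4·1000) = 37888/1953125 m
Load 3 — point force P=4 kN at a=1 m (b=L-a=3):
  y_3 = -Pa(L-x)(2Lx-a²-x²)/(6LEI)  [x>a] = -4·1·(4-(12/5))·(2·4·(12/5)-1²-(12/5)²)/(6·4·1000) = -311/93750 m
Superposition: y = Σ y_i = 125453/11718750 m ≈ 0.010705 m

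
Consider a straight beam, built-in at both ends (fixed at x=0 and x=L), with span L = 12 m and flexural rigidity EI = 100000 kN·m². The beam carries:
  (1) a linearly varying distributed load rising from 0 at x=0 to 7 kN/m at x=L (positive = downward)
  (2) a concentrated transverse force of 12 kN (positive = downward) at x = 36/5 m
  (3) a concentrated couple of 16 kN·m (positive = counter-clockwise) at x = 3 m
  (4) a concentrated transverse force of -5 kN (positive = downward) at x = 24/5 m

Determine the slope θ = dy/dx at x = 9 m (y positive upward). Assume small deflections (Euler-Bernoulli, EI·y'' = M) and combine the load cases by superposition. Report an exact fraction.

Load 1 — triangular load w₀=7 kN/m (0→w₀ over full span):
  θ_1 = -w₀(2x(L-x)(L-2x)(x+2L)+x²(L-x)²)/(120LEI) = -7·(2·9·(12-9)·(12-2·9)·(9+2·12)+9²·(12-9)²)/(120·12·100000) = 7749/16000000 rad
Load 2 — point force P=12 kN at a=36/5 m (b=L-a=24/5):
  θ_2 = Pa²(L-x)(2bL-(3b+a)(L-x))/(2L³EI)  [x>a] = 12·(36/5)²·(12-9)·(2·(24/5)·12-(3·(24/5)+(36/5))·(12-9))/(2·12³·100000) = 1701/6250000 rad
Load 3 — applied couple M₀=16 kN·m at a=3 m (b=L-a=9):
  θ_3 = (R_Ax²/2 - M_Ax - M₀(x-a))/EI  [x>a] with R_A=3/2, M_A=-3 = ((3/2)·9²/2 - (-3)·9 - 16·(9-3))/100000 = -33/400000 rad
Load 4 — point force P=-5 kN at a=24/5 m (b=L-a=36/5):
  θ_4 = Pa²(L-x)(2bL-(3b+a)(L-x))/(2L³EI)  [x>a] = (-5)·(24/5)²·(12-9)·(2·(36/5)·12-(3·(36/5)+(24/5))·(12-9))/(2·12³·100000) = -117/1250000 rad
Superposition: θ = Σ θ_i = 232149/400000000 rad ≈ 0.000580 rad

θ(9) = 232149/400000000 rad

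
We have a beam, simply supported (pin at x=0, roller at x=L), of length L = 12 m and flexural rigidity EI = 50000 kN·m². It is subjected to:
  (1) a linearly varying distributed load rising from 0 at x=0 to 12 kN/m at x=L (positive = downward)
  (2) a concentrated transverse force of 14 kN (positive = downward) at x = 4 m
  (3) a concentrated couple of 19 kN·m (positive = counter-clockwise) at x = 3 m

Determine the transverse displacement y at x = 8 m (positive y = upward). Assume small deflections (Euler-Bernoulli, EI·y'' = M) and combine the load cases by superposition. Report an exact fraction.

Load 1 — triangular load w₀=12 kN/m (0→w₀ over full span):
  y_1 = -w₀x(7L⁴-10L²x²+3x⁴)/(360LEI) = -12·8·(7·12⁴-10·12²·8²+3·8⁴)/(360·12·50000) = -272/9375 m
Load 2 — point force P=14 kN at a=4 m (b=L-a=8):
  y_2 = -Pa(L-x)(2Lx-a²-x²)/(6LEI)  [x>a] = -14·4·(12-8)·(2·12·8-4²-8²)/(6·12·50000) = -196/28125 m
Load 3 — applied couple M₀=19 kN·m at a=3 m (b=L-a=9):
  y_3 = (M₀x³/(6L)-M₀(x-a)²/2+C₁x)/EI  [x>a] with C₁=M₀(3b²-L²)/(6L)=209/8 = (19·8³/(6·12)-19·(8-3)²/2+(209/8)·8)/50000 = 1919/900000 m
Superposition: y = Σ y_i = -677/20000 m ≈ -0.033850 m

y(8) = -677/20000 m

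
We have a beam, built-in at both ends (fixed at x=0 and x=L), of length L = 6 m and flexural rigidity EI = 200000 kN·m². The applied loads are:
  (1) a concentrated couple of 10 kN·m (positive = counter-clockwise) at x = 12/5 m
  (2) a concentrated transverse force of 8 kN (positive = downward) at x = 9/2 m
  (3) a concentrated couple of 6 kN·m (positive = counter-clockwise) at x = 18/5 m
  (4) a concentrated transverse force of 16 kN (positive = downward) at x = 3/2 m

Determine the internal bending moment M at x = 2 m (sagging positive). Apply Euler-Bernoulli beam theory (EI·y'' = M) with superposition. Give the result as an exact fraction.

M(2) = 1031/100 kN·m

Load 1 — applied couple M₀=10 kN·m at a=12/5 m (b=L-a=18/5):
  M_1 = R_Ax - M_A  [x≤a] with R_A=12/5, M_A=6/5 = (12/5)·2 - (6/5) = 18/5 kN·m
Load 2 — point force P=8 kN at a=9/2 m (b=L-a=3/2):
  M_2 = Pb²(3a+b)x/L³ - Pab²/L²  [x≤a] = 8·(3/2)²·(3·(9/2)+(3/2))·2/6³ - 8·(9/2)·(3/2)²/6² = 1/4 kN·m
Load 3 — applied couple M₀=6 kN·m at a=18/5 m (b=L-a=12/5):
  M_3 = R_Ax - M_A  [x≤a] with R_A=36/25, M_A=48/25 = (36/25)·2 - (48/25) = 24/25 kN·m
Load 4 — point force P=16 kN at a=3/2 m (b=L-a=9/2):
  M_4 = Pa²(a+3b)(L-x)/L³ - Pa²b/L²  [x>a] = 16·(3/2)²·((3/2)+3·(9/2))·(6-2)/6³ - 16·(3/2)²·(9/2)/6² = 11/2 kN·m
Superposition: M = Σ M_i = 1031/100 kN·m ≈ 10.310000 kN·m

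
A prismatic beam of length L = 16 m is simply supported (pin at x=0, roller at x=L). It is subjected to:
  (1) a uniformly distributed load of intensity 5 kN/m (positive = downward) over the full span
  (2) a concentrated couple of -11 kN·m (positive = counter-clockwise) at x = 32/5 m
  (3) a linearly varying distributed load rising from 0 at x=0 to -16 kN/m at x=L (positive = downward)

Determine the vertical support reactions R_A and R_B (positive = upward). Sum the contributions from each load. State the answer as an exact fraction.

Load 1 — uniform load w=5 kN/m over full span:
  R_A = wL/2 = 5·16/2 = 40 kN
  R_B = wL/2 = 5·16/2 = 40 kN
Load 2 — applied couple M₀=-11 kN·m at a=32/5 m (b=L-a=48/5):
  R_A = M₀/L = (-11)/16 = -11/16 kN
  R_B = -M₀/L = -(-11)/16 = 11/16 kN
Load 3 — triangular load w₀=-16 kN/m (0→w₀ over full span):
  R_A = w₀L/6 = (-16)·16/6 = -128/3 kN
  R_B = w₀L/3 = (-16)·16/3 = -256/3 kN
Superposition: R_A = -161/48 kN, R_B = -2143/48 kN

R_A = -161/48 kN, R_B = -2143/48 kN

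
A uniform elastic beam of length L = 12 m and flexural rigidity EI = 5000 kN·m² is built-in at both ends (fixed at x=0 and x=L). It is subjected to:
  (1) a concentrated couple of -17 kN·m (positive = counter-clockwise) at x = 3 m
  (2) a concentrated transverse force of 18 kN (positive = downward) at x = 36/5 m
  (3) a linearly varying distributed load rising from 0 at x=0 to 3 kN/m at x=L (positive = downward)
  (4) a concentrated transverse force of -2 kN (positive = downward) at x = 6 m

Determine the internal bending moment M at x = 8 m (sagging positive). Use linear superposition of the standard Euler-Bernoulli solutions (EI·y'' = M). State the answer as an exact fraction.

Load 1 — applied couple M₀=-17 kN·m at a=3 m (b=L-a=9):
  M_1 = R_Ax - M_A - M₀  [x>a] with R_A=-51/32, M_A=51/16 = (-51/32)·8 - (51/16) - (-17) = 17/16 kN·m
Load 2 — point force P=18 kN at a=36/5 m (b=L-a=24/5):
  M_2 = Pa²(a+3b)(L-x)/L³ - Pa²b/L²  [x>a] = 18·(36/5)²·((36/5)+3·(24/5))·(12-8)/12³ - 18·(36/5)²·(24/5)/12² = 1944/125 kN·m
Load 3 — triangular load w₀=3 kN/m (0→w₀ over full span):
  M_3 = 3w₀Lx/20 - w₀L²/30 - w₀x³/(6L) = 3·3·12·8/20 - 3·12²/30 - 3·8³/(6·12) = 112/15 kN·m
Load 4 — point force P=-2 kN at a=6 m (b=L-a=6):
  M_4 = Pa²(a+3b)(L-x)/L³ - Pa²b/L²  [x>a] = (-2)·6²·(6+3·6)·(12-8)/12³ - (-2)·6²·6/12² = -1 kN·m
Superposition: M = Σ M_i = 138487/6000 kN·m ≈ 23.081167 kN·m

M(8) = 138487/6000 kN·m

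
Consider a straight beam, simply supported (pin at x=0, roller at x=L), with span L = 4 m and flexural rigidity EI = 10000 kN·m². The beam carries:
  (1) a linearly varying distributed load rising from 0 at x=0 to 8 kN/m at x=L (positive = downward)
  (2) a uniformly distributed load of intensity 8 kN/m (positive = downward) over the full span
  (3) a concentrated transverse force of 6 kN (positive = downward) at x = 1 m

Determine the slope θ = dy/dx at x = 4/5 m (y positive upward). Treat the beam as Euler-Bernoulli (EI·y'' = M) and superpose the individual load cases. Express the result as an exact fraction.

θ(4/5) = -652253/225000000 rad

Load 1 — triangular load w₀=8 kN/m (0→w₀ over full span):
  θ_1 = -w₀(7L⁴-30L²x²+15x⁴)/(360LEI) = -8·(7·4⁴-30·4²·(4/5)²+15·(4/5)⁴)/(360·4·10000) = -2912/3515625 rad
Load 2 — uniform load w=8 kN/m over full span:
  θ_2 = -w(L³-6Lx²+4x³)/(24EI) = -8·(4³-6·4·(4/5)²+4·(4/5)³)/(24·10000) = -132/78125 rad
Load 3 — point force P=6 kN at a=1 m (b=L-a=3):
  θ_3 = -Pb(L²-b²-3x²)/(6LEI)  [x≤a] = -6·3·(4²-3²-3·(4/5)²)/(6·4·10000) = -381/1000000 rad
Superposition: θ = Σ θ_i = -652253/225000000 rad ≈ -0.002899 rad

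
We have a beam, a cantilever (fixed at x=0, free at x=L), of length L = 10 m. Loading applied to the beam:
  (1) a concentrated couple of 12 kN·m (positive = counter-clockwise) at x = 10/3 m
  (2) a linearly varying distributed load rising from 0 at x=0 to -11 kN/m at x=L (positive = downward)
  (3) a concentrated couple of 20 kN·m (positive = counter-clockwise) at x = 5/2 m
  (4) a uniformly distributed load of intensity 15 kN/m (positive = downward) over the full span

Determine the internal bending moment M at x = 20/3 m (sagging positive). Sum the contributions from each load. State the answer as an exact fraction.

Load 1 — applied couple M₀=12 kN·m at a=10/3 m (b=L-a=20/3):
  M_1 = 0  [x>a] = 0 kN·m
Load 2 — triangular load w₀=-11 kN/m (0→w₀ over full span):
  M_2 = w₀Lx/2 - w₀L²/3 - w₀x³/(6L) = (-11)·10·(20/3)/2 - (-11)·10²/3 - (-11)·(20/3)³/(6·10) = 4400/81 kN·m
Load 3 — applied couple M₀=20 kN·m at a=5/2 m (b=L-a=15/2):
  M_3 = 0  [x>a] = 0 kN·m
Load 4 — uniform load w=15 kN/m over full span:
  M_4 = -w(L-x)²/2 = -15·(10-(20/3))²/2 = -250/3 kN·m
Superposition: M = Σ M_i = -2350/81 kN·m ≈ -29.012346 kN·m

M(20/3) = -2350/81 kN·m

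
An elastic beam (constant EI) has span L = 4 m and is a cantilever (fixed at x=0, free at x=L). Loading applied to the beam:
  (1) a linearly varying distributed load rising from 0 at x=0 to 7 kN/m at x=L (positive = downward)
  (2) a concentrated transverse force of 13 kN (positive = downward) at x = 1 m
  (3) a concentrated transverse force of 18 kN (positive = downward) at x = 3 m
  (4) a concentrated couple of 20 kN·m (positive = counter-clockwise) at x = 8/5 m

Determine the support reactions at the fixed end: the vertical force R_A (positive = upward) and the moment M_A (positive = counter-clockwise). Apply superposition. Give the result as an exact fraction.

Load 1 — triangular load w₀=7 kN/m (0→w₀ over full span):
  R_A = w₀L/2 = 7·4/2 = 14 kN
  M_A = w₀L²/3 = 7·4²/3 = 112/3 kN·m
Load 2 — point force P=13 kN at a=1 m (b=L-a=3):
  R_A = P = 13 kN
  M_A = Pa = 13·1 = 13 kN·m
Load 3 — point force P=18 kN at a=3 m (b=L-a=1):
  R_A = P = 18 kN
  M_A = Pa = 18·3 = 54 kN·m
Load 4 — applied couple M₀=20 kN·m at a=8/5 m (b=L-a=12/5):
  R_A = 0 kN
  M_A = -M₀ = -20 kN·m
Superposition: R_A = 45 kN, M_A = 253/3 kN·m

R_A = 45 kN, M_A = 253/3 kN·m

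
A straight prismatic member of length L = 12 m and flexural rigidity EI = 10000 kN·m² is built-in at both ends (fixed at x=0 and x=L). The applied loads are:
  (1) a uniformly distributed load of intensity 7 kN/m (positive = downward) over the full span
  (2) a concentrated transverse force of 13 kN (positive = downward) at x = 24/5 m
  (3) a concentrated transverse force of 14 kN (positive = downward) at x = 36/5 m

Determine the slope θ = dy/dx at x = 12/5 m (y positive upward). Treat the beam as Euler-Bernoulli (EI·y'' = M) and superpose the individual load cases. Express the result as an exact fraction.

Load 1 — uniform load w=7 kN/m over full span:
  θ_1 = -wx(L-x)(L-2x)/(12EI) = -7·(12/5)·(12-(12/5))·(12-2·(12/5))/(12·10000) = -756/78125 rad
Load 2 — point force P=13 kN at a=24/5 m (b=L-a=36/5):
  θ_2 = -Pb²x(2aL-(3a+b)x)/(2L³EI)  [x≤a] = -13·(36/5)²·(12/5)·(2·(24/5)·12-(3·(24/5)+(36/5))·(12/5))/(2·12³·10000) = -11583/3906250 rad
Load 3 — point force P=14 kN at a=36/5 m (b=L-a=24/5):
  θ_3 = -Pb²x(2aL-(3a+b)x)/(2L³EI)  [x≤a] = -14·(24/5)²·(12/5)·(2·(36/5)·12-(3·(36/5)+(24/5))·(12/5))/(2·12³·10000) = -4788/1953125 rad
Superposition: θ = Σ θ_i = -58959/3906250 rad ≈ -0.015094 rad

θ(12/5) = -58959/3906250 rad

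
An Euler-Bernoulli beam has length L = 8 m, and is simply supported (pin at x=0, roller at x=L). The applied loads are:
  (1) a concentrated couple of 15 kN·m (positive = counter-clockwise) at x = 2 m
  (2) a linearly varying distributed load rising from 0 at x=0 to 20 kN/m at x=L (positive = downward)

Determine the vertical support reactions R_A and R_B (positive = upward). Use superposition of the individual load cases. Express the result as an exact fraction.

Load 1 — applied couple M₀=15 kN·m at a=2 m (b=L-a=6):
  R_A = M₀/L = 15/8 kN
  R_B = -M₀/L = -15/8 kN
Load 2 — triangular load w₀=20 kN/m (0→w₀ over full span):
  R_A = w₀L/6 = 20·8/6 = 80/3 kN
  R_B = w₀L/3 = 20·8/3 = 160/3 kN
Superposition: R_A = 685/24 kN, R_B = 1235/24 kN

R_A = 685/24 kN, R_B = 1235/24 kN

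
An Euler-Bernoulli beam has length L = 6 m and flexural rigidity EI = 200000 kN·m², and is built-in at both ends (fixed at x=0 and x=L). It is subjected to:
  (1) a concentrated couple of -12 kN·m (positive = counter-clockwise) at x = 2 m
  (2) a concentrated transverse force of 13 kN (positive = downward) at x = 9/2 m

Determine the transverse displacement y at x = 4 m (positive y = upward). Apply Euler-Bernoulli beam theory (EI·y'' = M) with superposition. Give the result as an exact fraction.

y(4) = -433/7200000 m

Load 1 — applied couple M₀=-12 kN·m at a=2 m (b=L-a=4):
  y_1 = (R_Ax³/6 - M_Ax²/2 - M₀(x-a)²/2)/EI  [x>a] with R_A=-8/3, M_A=0 = ((-8/3)·4³/6 - 0·4²/2 - (-12)·(4-2)²/2)/200000 = -1/45000 m
Load 2 — point force P=13 kN at a=9/2 m (b=L-a=3/2):
  y_2 = -Pb²x²(3aL-(3a+b)x)/(6L³EI)  [x≤a] = -13·(3/2)²·4²·(3·(9/2)·6-(3·(9/2)+(3/2))·4)/(6·6³·200000) = -91/2400000 m
Superposition: y = Σ y_i = -433/7200000 m ≈ -0.000060 m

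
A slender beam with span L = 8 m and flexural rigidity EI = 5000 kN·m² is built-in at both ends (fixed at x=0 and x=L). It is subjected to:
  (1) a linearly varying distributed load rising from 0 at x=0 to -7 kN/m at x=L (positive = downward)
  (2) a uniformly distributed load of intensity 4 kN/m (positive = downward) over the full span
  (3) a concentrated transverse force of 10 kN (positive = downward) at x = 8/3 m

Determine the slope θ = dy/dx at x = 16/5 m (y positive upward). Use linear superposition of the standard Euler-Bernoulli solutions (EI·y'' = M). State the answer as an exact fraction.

θ(16/5) = -712/3515625 rad

Load 1 — triangular load w₀=-7 kN/m (0→w₀ over full span):
  θ_1 = -w₀(2x(L-x)(L-2x)(x+2L)+x²(L-x)²)/(120LEI) = -(-7)·(2·(16/5)·(8-(16/5))·(8-2·(16/5))·((16/5)+2·8)+(16/5)²·(8-(16/5))²)/(120·8·5000) = 672/390625 rad
Load 2 — uniform load w=4 kN/m over full span:
  θ_2 = -wx(L-x)(L-2x)/(12EI) = -4·(16/5)·(8-(16/5))·(8-2·(16/5))/(12·5000) = -128/78125 rad
Load 3 — point force P=10 kN at a=8/3 m (b=L-a=16/3):
  θ_3 = Pa²(L-x)(2bL-(3b+a)(L-x))/(2L³EI)  [x>a] = 10·(8/3)²·(8-(16/5))·(2·(16/3)·8-(3·(16/3)+(8/3))·(8-(16/5)))/(2·8³·5000) = -8/28125 rad
Superposition: θ = Σ θ_i = -712/3515625 rad ≈ -0.000203 rad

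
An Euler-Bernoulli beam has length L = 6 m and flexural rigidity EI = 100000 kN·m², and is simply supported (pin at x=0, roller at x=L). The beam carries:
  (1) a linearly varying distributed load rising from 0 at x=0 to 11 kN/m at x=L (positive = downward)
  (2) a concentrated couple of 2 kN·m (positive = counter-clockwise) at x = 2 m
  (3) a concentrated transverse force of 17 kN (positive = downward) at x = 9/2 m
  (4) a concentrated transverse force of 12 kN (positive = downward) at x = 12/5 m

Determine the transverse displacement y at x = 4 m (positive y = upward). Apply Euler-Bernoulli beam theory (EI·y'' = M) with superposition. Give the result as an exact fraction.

y(4) = -1558481/900000000 m

Load 1 — triangular load w₀=11 kN/m (0→w₀ over full span):
  y_1 = -w₀x(7L⁴-10L²x²+3x⁴)/(360LEI) = -11·4·(7·6⁴-10·6²·4²+3·4⁴)/(360·6·100000) = -187/225000 m
Load 2 — applied couple M₀=2 kN·m at a=2 m (b=L-a=4):
  y_2 = (M₀x³/(6L)-M₀(x-a)²/2+C₁x)/EI  [x>a] with C₁=M₀(3b²-L²)/(6L)=2/3 = (2·4³/(6·6)-2·(4-2)²/2+(2/3)·4)/100000 = 1/45000 m
Load 3 — point force P=17 kN at a=9/2 m (b=L-a=3/2):
  y_3 = -Pbx(L²-b²-x²)/(6LEI)  [x≤a] = -17·(3/2)·4·(6²-(3/2)²-4²)/(6·6·100000) = -1207/2400000 m
Load 4 — point force P=12 kN at a=12/5 m (b=L-a=18/5):
  y_4 = -Pa(L-x)(2Lx-a²-x²)/(6LEI)  [x>a] = -12·(12/5)·(6-4)·(2·6·4-(12/5)²-4²)/(6·6·100000) = -164/390625 m
Superposition: y = Σ y_i = -1558481/900000000 m ≈ -0.001732 m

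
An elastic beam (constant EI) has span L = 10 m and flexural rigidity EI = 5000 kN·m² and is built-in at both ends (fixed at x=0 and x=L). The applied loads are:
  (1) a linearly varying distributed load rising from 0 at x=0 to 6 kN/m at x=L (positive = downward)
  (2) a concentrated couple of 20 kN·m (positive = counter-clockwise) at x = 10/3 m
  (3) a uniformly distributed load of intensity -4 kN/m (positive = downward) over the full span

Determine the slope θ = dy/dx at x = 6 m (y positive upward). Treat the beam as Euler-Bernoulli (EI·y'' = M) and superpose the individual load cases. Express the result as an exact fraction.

θ(6) = -22/9375 rad

Load 1 — triangular load w₀=6 kN/m (0→w₀ over full span):
  θ_1 = -w₀(2x(L-x)(L-2x)(x+2L)+x²(L-x)²)/(120LEI) = -6·(2·6·(10-6)·(10-2·6)·(6+2·10)+6²·(10-6)²)/(120·10·5000) = 6/3125 rad
Load 2 — applied couple M₀=20 kN·m at a=10/3 m (b=L-a=20/3):
  θ_2 = (R_Ax²/2 - M_Ax - M₀(x-a))/EI  [x>a] with R_A=8/3, M_A=0 = ((8/3)·6²/2 - 0·6 - 20·(6-(10/3)))/5000 = -2/1875 rad
Load 3 — uniform load w=-4 kN/m over full span:
  θ_3 = -wx(L-x)(L-2x)/(12EI) = -(-4)·6·(10-6)·(10-2·6)/(12·5000) = -2/625 rad
Superposition: θ = Σ θ_i = -22/9375 rad ≈ -0.002347 rad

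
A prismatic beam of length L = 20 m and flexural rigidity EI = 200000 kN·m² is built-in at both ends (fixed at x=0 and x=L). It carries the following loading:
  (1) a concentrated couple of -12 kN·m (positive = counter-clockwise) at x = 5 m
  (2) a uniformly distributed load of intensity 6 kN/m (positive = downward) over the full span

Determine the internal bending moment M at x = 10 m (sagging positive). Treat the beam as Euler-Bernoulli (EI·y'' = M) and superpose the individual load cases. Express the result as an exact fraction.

M(10) = 103 kN·m

Load 1 — applied couple M₀=-12 kN·m at a=5 m (b=L-a=15):
  M_1 = R_Ax - M_A - M₀  [x>a] with R_A=-27/40, M_A=9/4 = (-27/40)·10 - (9/4) - (-12) = 3 kN·m
Load 2 — uniform load w=6 kN/m over full span:
  M_2 = wLx/2 - wL²/12 - wx²/2 = 6·20·10/2 - 6·20²/12 - 6·10²/2 = 100 kN·m
Superposition: M = Σ M_i = 103 kN·m ≈ 103.000000 kN·m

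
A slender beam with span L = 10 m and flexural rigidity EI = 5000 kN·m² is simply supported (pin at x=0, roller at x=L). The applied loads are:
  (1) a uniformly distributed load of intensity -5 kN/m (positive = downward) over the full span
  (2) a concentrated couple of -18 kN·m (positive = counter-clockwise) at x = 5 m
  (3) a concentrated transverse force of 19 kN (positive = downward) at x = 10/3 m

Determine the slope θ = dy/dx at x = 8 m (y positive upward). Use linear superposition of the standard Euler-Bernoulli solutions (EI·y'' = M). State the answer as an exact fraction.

Load 1 — uniform load w=-5 kN/m over full span:
  θ_1 = -w(L³-6Lx²+4x³)/(24EI) = -(-5)·(10³-6·10·8²+4·8³)/(24·5000) = -33/1000 rad
Load 2 — applied couple M₀=-18 kN·m at a=5 m (b=L-a=5):
  θ_2 = (M₀x²/(2L)-M₀(x-a)+C₁)/EI  [x>a] with C₁=M₀(3b²-L²)/(6L)=15/2 = ((-18)·8²/(2·10)-(-18)·(8-5)+(15/2))/5000 = 39/50000 rad
Load 3 — point force P=19 kN at a=10/3 m (b=L-a=20/3):
  θ_3 = -Pa(2L²-6Lx+3x²+a²)/(6LEI)  [x>a] = -19·(10/3)·(2·10²-6·10·8+3·8²+(10/3)²)/(6·10·5000) = 3287/202500 rad
Superposition: θ = Σ θ_i = -64751/4050000 rad ≈ -0.015988 rad

θ(8) = -64751/4050000 rad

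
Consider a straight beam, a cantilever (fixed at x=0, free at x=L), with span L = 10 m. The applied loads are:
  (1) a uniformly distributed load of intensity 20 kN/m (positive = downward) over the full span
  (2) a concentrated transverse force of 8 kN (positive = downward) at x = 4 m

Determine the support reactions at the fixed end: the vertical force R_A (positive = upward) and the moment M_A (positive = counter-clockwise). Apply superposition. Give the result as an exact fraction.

R_A = 208 kN, M_A = 1032 kN·m

Load 1 — uniform load w=20 kN/m over full span:
  R_A = wL = 20·10 = 200 kN
  M_A = wL²/2 = 20·10²/2 = 1000 kN·m
Load 2 — point force P=8 kN at a=4 m (b=L-a=6):
  R_A = P = 8 kN
  M_A = Pa = 8·4 = 32 kN·m
Superposition: R_A = 208 kN, M_A = 1032 kN·m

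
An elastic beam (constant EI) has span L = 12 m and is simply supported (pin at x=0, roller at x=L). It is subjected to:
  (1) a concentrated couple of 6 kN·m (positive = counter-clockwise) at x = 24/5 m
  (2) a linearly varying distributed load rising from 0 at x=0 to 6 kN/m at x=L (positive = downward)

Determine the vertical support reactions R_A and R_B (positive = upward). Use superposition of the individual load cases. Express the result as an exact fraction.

R_A = 25/2 kN, R_B = 47/2 kN

Load 1 — applied couple M₀=6 kN·m at a=24/5 m (b=L-a=36/5):
  R_A = M₀/L = 6/12 = 1/2 kN
  R_B = -M₀/L = -6/12 = -1/2 kN
Load 2 — triangular load w₀=6 kN/m (0→w₀ over full span):
  R_A = w₀L/6 = 6·12/6 = 12 kN
  R_B = w₀L/3 = 6·12/3 = 24 kN
Superposition: R_A = 25/2 kN, R_B = 47/2 kN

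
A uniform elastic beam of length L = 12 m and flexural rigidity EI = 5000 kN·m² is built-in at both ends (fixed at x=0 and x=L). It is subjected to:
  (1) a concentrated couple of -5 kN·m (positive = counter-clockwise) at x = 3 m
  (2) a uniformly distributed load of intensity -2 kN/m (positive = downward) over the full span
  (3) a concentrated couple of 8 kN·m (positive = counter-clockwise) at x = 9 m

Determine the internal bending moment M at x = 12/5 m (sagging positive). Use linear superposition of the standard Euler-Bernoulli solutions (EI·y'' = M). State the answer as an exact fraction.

Load 1 — applied couple M₀=-5 kN·m at a=3 m (b=L-a=9):
  M_1 = R_Ax - M_A  [x≤a] with R_A=-15/32, M_A=15/16 = (-15/32)·(12/5) - (15/16) = -33/16 kN·m
Load 2 — uniform load w=-2 kN/m over full span:
  M_2 = wLx/2 - wL²/12 - wx²/2 = (-2)·12·(12/5)/2 - (-2)·12²/12 - (-2)·(12/5)²/2 = 24/25 kN·m
Load 3 — applied couple M₀=8 kN·m at a=9 m (b=L-a=3):
  M_3 = R_Ax - M_A  [x≤a] with R_A=3/4, M_A=5/2 = (3/4)·(12/5) - (5/2) = -7/10 kN·m
Superposition: M = Σ M_i = -721/400 kN·m ≈ -1.802500 kN·m

M(12/5) = -721/400 kN·m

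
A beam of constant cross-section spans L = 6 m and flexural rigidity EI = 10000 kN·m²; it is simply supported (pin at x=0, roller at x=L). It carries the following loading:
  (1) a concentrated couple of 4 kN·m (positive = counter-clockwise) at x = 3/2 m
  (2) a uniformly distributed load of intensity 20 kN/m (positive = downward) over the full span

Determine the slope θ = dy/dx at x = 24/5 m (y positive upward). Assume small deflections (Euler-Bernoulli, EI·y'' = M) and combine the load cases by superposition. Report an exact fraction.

θ(24/5) = 13979/1000000 rad

Load 1 — applied couple M₀=4 kN·m at a=3/2 m (b=L-a=9/2):
  θ_1 = (M₀x²/(2L)-M₀(x-a)+C₁)/EI  [x>a] with C₁=M₀(3b²-L²)/(6L)=11/4 = (4·(24/5)²/(2·6)-4·((24/5)-(3/2))+(11/4))/10000 = -277/1000000 rad
Load 2 — uniform load w=20 kN/m over full span:
  θ_2 = -w(L³-6Lx²+4x³)/(24EI) = -20·(6³-6·6·(24/5)²+4·(24/5)³)/(24·10000) = 891/62500 rad
Superposition: θ = Σ θ_i = 13979/1000000 rad ≈ 0.013979 rad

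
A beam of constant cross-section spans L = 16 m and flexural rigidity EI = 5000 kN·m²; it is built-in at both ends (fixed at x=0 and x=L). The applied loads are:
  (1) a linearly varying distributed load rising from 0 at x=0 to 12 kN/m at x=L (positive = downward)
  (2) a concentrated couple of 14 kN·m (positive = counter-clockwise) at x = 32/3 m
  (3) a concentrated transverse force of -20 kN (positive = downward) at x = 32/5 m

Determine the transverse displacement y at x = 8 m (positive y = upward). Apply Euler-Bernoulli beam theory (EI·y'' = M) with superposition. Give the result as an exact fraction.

Load 1 — triangular load w₀=12 kN/m (0→w₀ over full span):
  y_1 = -w₀x²(L-x)²(x+2L)/(120LEI) = -12·8²·(16-8)²·(8+2·16)/(120·16·5000) = -128/625 m
Load 2 — applied couple M₀=14 kN·m at a=32/3 m (b=L-a=16/3):
  y_2 = (R_Ax³/6 - M_Ax²/2)/EI  [x≤a] with R_A=7/6, M_A=14/3 = ((7/6)·8³/6 - (14/3)·8²/2)/5000 = -56/5625 m
Load 3 — point force P=-20 kN at a=32/5 m (b=L-a=48/5):
  y_3 = -Pa²(L-x)²(3bL-(3b+a)(L-x))/(6L³EI)  [x>a] = -(-20)·(32/5)²·(16-8)²·(3·(48/5)·16-(3·(48/5)+(32/5))·(16-8))/(6·16³·5000) = 3584/46875 m
Superposition: y = Σ y_i = -19448/140625 m ≈ -0.138297 m

y(8) = -19448/140625 m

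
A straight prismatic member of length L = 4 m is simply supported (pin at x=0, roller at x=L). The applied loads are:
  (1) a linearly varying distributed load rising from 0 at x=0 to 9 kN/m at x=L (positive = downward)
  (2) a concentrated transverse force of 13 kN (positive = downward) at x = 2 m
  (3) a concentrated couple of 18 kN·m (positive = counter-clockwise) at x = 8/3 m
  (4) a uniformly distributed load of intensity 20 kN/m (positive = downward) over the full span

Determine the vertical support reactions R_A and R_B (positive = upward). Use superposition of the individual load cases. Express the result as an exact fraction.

R_A = 57 kN, R_B = 54 kN

Load 1 — triangular load w₀=9 kN/m (0→w₀ over full span):
  R_A = w₀L/6 = 9·4/6 = 6 kN
  R_B = w₀L/3 = 9·4/3 = 12 kN
Load 2 — point force P=13 kN at a=2 m (b=L-a=2):
  R_A = Pb/L = 13·2/4 = 13/2 kN
  R_B = Pa/L = 13·2/4 = 13/2 kN
Load 3 — applied couple M₀=18 kN·m at a=8/3 m (b=L-a=4/3):
  R_A = M₀/L = 18/4 = 9/2 kN
  R_B = -M₀/L = -18/4 = -9/2 kN
Load 4 — uniform load w=20 kN/m over full span:
  R_A = wL/2 = 20·4/2 = 40 kN
  R_B = wL/2 = 20·4/2 = 40 kN
Superposition: R_A = 57 kN, R_B = 54 kN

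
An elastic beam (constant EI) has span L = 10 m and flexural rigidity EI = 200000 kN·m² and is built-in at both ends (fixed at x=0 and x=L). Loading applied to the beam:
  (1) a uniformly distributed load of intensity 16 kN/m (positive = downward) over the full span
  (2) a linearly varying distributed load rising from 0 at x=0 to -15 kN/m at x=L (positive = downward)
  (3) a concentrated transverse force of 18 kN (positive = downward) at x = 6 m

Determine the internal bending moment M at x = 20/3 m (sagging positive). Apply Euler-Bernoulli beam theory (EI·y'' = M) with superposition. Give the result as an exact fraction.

Load 1 — uniform load w=16 kN/m over full span:
  M_1 = wLx/2 - wL²/12 - wx²/2 = 16·10·(20/3)/2 - 16·10²/12 - 16·(20/3)²/2 = 400/9 kN·m
Load 2 — triangular load w₀=-15 kN/m (0→w₀ over full span):
  M_2 = 3w₀Lx/20 - w₀L²/30 - w₀x³/(6L) = 3·(-15)·10·(20/3)/20 - (-15)·10²/30 - (-15)·(20/3)³/(6·10) = -700/27 kN·m
Load 3 — point force P=18 kN at a=6 m (b=L-a=4):
  M_3 = Pa²(a+3b)(L-x)/L³ - Pa²b/L²  [x>a] = 18·6²·(6+3·4)·(10-(20/3))/10³ - 18·6²·4/10² = 324/25 kN·m
Superposition: M = Σ M_i = 21248/675 kN·m ≈ 31.478519 kN·m

M(20/3) = 21248/675 kN·m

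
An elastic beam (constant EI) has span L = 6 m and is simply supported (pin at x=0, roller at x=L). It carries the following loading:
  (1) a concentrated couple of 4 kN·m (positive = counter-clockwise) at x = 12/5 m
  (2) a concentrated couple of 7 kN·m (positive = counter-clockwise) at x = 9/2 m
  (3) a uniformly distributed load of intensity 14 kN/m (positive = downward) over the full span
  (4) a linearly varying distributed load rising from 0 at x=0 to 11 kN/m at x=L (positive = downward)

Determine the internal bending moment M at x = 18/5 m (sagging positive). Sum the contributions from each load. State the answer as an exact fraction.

M(18/5) = 11053/125 kN·m

Load 1 — applied couple M₀=4 kN·m at a=12/5 m (b=L-a=18/5):
  M_1 = M₀x/L - M₀  [x>a] = 4·(18/5)/6 - 4 = -8/5 kN·m
Load 2 — applied couple M₀=7 kN·m at a=9/2 m (b=L-a=3/2):
  M_2 = M₀x/L  [x≤a] = 7·(18/5)/6 = 21/5 kN·m
Load 3 — uniform load w=14 kN/m over full span:
  M_3 = wx(L-x)/2 = 14·(18/5)·(6-(18/5))/2 = 1512/25 kN·m
Load 4 — triangular load w₀=11 kN/m (0→w₀ over full span):
  M_4 = w₀Lx/6 - w₀x³/(6L) = 11·6·(18/5)/6 - 11·(18/5)³/(6·6) = 3168/125 kN·m
Superposition: M = Σ M_i = 11053/125 kN·m ≈ 88.424000 kN·m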